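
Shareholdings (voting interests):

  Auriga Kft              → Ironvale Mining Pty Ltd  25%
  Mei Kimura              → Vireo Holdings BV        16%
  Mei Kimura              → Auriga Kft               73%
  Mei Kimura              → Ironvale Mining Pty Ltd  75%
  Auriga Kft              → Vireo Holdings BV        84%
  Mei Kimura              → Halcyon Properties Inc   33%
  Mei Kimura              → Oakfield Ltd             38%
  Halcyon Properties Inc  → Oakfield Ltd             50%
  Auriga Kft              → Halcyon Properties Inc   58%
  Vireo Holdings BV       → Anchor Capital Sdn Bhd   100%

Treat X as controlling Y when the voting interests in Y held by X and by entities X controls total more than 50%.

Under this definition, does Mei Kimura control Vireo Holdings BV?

Mei holds 73% of Auriga, so Mei controls Auriga.
Auriga and Mei together hold 84% + 16% = 100% of Vireo, so Mei controls Vireo.

Yes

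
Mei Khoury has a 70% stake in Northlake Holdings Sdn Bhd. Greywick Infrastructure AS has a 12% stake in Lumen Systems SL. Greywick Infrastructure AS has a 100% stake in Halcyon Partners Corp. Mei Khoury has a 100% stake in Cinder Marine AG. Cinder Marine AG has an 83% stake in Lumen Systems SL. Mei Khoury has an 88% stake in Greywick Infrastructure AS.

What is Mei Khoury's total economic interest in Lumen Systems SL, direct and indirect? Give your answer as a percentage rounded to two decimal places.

Mei reaches Lumen along 2 paths.
Via Cinder: 100% × 83% = 83%.
Via Greywick: 88% × 12% = 10.56%.
Total: 83% + 10.56% = 93.56%.

93.56%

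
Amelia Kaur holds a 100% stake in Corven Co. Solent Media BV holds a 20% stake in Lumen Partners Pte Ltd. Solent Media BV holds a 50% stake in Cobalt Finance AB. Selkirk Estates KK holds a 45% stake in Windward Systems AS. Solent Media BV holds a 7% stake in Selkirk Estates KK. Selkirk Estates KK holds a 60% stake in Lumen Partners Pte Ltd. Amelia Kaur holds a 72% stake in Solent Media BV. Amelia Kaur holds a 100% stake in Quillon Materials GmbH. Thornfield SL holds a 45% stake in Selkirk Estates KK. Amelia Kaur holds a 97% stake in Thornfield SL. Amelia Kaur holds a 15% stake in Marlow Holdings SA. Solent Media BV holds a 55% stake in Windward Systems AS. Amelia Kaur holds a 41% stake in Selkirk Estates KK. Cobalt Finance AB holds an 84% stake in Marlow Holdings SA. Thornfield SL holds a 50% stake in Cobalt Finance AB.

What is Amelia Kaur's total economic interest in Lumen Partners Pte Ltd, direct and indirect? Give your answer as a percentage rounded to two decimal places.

Amelia reaches Lumen along 4 paths.
Via Selkirk: 41% × 60% = 24.6%.
Via Thornfield → Selkirk: 97% × 45% × 60% = 26.19%.
Via Solent → Selkirk: 72% × 7% × 60% = 3.024%.
Via Solent: 72% × 20% = 14.4%.
Total: 24.6% + 26.19% + 3.024% + 14.4% = 68.214%.
Rounded: 68.21%.

68.21%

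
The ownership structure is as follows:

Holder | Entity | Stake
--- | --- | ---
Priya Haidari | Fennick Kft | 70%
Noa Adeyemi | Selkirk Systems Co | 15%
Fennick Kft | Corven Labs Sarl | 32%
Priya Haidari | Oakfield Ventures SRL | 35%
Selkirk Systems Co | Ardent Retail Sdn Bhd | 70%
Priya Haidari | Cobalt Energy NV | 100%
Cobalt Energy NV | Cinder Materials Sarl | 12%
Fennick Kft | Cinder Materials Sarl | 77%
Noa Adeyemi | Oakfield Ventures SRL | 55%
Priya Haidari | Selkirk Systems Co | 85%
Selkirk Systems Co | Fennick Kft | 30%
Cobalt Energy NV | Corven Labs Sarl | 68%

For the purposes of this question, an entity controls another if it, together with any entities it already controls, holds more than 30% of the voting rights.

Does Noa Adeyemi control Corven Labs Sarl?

Noa holds 55% of Oakfield, so Noa controls Oakfield.
Neither Noa nor any entity Noa controls holds any voting interest in Corven.
So Noa does not control Corven.

No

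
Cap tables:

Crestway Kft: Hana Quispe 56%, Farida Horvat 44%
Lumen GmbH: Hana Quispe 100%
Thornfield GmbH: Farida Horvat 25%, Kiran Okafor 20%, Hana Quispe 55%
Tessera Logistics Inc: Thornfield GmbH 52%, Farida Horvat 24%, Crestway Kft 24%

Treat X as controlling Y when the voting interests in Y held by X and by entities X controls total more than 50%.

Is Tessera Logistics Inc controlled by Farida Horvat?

Farida's largest direct stake is 44% in Crestway, which does not meet the threshold, so Farida controls no company.
In Tessera, Farida's side holds only 24%, not > 50%.
So Farida does not control Tessera.

No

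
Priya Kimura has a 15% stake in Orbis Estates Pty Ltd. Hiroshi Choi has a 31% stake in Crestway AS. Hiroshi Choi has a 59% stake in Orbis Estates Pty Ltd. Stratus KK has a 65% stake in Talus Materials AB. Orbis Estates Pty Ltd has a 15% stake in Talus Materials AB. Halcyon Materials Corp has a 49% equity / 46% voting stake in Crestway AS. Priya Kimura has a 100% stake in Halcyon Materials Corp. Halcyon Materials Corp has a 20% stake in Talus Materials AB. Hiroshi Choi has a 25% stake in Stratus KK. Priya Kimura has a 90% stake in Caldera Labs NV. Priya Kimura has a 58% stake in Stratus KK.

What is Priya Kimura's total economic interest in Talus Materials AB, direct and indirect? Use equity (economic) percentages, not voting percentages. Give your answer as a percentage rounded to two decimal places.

59.95%

Priya reaches Talus along 3 paths.
Via Stratus: 58% × 65% = 37.7%.
Via Orbis: 15% × 15% = 2.25%.
Via Halcyon: 100% × 20% = 20%.
Total: 37.7% + 2.25% + 20% = 59.95%.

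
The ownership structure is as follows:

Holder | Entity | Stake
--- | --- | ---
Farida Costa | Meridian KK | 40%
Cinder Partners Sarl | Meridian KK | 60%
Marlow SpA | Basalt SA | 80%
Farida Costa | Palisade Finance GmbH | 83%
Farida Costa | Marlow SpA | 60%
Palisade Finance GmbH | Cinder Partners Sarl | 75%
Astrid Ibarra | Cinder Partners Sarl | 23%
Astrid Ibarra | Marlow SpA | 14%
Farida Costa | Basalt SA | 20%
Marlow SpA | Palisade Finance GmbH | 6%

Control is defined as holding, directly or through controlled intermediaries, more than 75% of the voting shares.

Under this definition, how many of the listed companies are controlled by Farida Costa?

Farida holds 83% of Palisade, so Farida controls Palisade.
No other company's threshold is met.
Farida controls 1 company.

1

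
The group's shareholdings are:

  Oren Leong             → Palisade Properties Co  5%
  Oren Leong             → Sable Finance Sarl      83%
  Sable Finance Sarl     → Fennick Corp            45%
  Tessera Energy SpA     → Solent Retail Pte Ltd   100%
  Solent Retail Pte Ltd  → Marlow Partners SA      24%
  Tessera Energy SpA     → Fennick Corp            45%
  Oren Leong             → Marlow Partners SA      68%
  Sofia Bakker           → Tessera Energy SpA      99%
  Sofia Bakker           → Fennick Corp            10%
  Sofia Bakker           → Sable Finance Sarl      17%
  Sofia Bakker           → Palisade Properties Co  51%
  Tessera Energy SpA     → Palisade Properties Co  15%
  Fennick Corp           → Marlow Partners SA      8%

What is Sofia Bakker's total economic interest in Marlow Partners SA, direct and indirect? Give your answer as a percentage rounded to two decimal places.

28.74%

Sofia reaches Marlow along 4 paths.
Via Tessera → Solent: 99% × 100% × 24% = 23.76%.
Via Sable → Fennick: 17% × 45% × 8% = 0.612%.
Via Tessera → Fennick: 99% × 45% × 8% = 3.564%.
Via Fennick: 10% × 8% = 0.8%.
Total: 23.76% + 0.612% + 3.564% + 0.8% = 28.736%.
Rounded: 28.74%.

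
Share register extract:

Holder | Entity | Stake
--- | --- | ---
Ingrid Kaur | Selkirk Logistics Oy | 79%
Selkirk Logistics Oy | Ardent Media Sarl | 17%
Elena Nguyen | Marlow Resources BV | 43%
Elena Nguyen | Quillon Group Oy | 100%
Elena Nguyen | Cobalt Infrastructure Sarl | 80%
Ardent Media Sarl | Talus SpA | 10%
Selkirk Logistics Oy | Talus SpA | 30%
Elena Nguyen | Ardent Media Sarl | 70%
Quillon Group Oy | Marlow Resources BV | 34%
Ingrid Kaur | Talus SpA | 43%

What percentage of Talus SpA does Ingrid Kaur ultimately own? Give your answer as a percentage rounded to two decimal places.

68.04%

Ingrid reaches Talus along 3 paths.
Via Selkirk → Ardent: 79% × 17% × 10% = 1.343%.
Via Selkirk: 79% × 30% = 23.7%.
Direct stake: 43% = 43%.
Total: 1.343% + 23.7% + 43% = 68.043%.
Rounded: 68.04%.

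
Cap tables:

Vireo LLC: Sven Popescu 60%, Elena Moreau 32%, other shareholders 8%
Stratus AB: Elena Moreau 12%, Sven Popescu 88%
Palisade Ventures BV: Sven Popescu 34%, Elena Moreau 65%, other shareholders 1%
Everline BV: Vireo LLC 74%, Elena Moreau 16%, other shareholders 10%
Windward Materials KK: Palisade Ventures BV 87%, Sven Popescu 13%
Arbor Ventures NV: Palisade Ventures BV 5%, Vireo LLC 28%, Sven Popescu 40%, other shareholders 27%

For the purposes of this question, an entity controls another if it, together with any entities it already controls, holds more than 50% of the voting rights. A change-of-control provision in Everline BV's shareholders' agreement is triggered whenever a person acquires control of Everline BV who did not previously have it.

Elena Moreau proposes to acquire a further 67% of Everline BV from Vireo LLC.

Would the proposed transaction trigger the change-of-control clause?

The purchase adds only to Elena's holdings (Vireo's stake shrinks), so Elena is the only person who could newly come to control Everline.
Elena holds 65% of Palisade, so Elena controls Palisade.
Palisade holds 87% of Windward, so Elena controls Windward.
In Everline, Elena's side holds only 16%, not > 50%.
So before the transaction, Elena does not control Everline.
After the purchase, Elena's direct stake in Everline rises to 16% + 67% = 83%, and Vireo's stake falls to 7%.
Elena holds 83% of Everline, so Elena controls Everline.
Elena did not control Everline before and does after, so the clause is triggered.

Yes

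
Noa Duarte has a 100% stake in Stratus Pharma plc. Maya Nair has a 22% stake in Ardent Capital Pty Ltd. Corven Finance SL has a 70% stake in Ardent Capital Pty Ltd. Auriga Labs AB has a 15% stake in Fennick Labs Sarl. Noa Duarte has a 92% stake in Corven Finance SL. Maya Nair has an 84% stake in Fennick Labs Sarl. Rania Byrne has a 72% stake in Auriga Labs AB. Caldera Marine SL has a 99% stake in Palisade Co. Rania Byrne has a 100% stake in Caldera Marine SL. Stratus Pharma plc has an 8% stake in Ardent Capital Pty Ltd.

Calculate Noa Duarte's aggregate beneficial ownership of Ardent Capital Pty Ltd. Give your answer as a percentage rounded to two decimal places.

Noa reaches Ardent along 2 paths.
Via Stratus: 100% × 8% = 8%.
Via Corven: 92% × 70% = 64.4%.
Total: 8% + 64.4% = 72.4%.
Rounded: 72.40%.

72.40%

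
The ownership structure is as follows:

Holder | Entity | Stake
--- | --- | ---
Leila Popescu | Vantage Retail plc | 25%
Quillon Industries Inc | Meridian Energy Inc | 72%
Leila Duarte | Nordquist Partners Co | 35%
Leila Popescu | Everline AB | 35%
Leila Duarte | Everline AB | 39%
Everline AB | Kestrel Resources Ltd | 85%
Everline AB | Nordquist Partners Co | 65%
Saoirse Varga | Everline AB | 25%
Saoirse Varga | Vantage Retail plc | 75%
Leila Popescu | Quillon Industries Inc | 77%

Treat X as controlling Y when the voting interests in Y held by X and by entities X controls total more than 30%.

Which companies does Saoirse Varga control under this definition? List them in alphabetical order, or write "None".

Saoirse holds 75% of Vantage, so Saoirse controls Vantage.
No other company's threshold is met.

Vantage Retail plc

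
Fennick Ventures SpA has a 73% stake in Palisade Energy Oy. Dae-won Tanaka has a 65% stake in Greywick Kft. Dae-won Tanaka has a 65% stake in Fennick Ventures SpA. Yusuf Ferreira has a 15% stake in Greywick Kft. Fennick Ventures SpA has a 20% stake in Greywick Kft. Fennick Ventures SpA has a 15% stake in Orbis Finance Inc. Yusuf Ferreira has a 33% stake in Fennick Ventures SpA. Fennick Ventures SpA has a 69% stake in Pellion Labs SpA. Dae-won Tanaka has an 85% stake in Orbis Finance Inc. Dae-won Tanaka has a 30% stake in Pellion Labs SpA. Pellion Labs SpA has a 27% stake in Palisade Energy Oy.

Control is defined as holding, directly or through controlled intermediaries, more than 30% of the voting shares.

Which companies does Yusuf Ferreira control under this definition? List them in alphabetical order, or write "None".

Yusuf holds 33% of Fennick, so Yusuf controls Fennick.
Fennick holds 69% of Pellion, so Yusuf controls Pellion.
Yusuf and Fennick together hold 15% + 20% = 35% of Greywick, so Yusuf controls Greywick.
Fennick and Pellion together hold 73% + 27% = 100% of Palisade, so Yusuf controls Palisade.
No other company's threshold is met.

Fennick Ventures SpA, Greywick Kft, Palisade Energy Oy, Pellion Labs SpA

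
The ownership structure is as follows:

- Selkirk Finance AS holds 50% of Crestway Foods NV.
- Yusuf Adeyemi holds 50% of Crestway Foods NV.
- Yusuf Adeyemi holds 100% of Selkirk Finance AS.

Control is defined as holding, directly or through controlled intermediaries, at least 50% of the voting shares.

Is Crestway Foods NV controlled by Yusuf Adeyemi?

Yes

Yusuf holds 100% of Selkirk, so Yusuf controls Selkirk.
Yusuf and Selkirk together hold 50% + 50% = 100% of Crestway, so Yusuf controls Crestway.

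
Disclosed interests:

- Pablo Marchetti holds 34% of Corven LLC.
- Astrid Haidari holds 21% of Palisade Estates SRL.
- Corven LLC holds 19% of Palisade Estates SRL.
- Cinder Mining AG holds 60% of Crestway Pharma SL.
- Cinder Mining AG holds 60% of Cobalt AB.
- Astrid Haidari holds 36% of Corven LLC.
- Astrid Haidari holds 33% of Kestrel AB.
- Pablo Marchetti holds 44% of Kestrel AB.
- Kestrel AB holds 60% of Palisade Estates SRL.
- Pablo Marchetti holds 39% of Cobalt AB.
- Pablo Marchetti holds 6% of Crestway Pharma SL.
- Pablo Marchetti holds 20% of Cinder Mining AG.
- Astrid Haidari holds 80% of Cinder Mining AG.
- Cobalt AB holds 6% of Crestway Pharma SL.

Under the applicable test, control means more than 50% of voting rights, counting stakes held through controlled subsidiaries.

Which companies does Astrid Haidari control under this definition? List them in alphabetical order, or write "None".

Astrid holds 80% of Cinder, so Astrid controls Cinder.
Cinder holds 60% of Cobalt, so Astrid controls Cobalt.
Cobalt and Cinder together hold 6% + 60% = 66% of Crestway, so Astrid controls Crestway.
No other company's threshold is met.

Cinder Mining AG, Cobalt AB, Crestway Pharma SL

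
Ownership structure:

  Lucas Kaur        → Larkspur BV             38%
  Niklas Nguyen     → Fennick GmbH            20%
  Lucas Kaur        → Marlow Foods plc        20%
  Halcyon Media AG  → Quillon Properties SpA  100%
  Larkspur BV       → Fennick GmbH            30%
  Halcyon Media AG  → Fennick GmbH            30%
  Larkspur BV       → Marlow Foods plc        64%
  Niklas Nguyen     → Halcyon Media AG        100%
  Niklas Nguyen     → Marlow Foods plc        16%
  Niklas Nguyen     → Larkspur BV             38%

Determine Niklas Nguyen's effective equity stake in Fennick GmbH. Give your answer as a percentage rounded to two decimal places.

61.40%

Niklas reaches Fennick along 3 paths.
Via Halcyon: 100% × 30% = 30%.
Via Larkspur: 38% × 30% = 11.4%.
Direct stake: 20% = 20%.
Total: 30% + 11.4% + 20% = 61.4%.
Rounded: 61.40%.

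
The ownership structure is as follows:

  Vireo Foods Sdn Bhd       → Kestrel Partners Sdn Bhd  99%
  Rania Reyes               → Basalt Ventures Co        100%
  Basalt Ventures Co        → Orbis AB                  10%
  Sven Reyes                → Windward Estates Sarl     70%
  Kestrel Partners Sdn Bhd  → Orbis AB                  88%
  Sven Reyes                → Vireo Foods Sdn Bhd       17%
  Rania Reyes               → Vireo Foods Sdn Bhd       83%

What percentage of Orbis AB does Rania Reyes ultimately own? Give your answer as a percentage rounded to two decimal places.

Rania reaches Orbis along 2 paths.
Via Basalt: 100% × 10% = 10%.
Via Vireo → Kestrel: 83% × 99% × 88% = 72.3096%.
Total: 10% + 72.3096% = 82.3096%.
Rounded: 82.31%.

82.31%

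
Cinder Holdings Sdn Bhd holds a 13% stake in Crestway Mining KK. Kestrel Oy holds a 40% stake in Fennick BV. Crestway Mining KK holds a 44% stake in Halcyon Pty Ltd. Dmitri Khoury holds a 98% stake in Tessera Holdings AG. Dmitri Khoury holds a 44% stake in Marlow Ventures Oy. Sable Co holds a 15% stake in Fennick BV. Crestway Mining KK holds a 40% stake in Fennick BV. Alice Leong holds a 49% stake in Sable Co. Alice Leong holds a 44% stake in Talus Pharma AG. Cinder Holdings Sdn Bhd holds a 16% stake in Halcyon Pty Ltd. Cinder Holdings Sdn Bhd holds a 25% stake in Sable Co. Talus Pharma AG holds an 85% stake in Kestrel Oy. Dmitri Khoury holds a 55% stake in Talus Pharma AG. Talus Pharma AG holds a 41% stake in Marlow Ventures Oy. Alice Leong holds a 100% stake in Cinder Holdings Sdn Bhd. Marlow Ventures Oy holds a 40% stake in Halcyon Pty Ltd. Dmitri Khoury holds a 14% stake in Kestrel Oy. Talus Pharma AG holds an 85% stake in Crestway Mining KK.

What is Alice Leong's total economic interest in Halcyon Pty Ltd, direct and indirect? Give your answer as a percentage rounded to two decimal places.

Alice reaches Halcyon along 4 paths.
Via Talus → Crestway: 44% × 85% × 44% = 16.456%.
Via Cinder → Crestway: 100% × 13% × 44% = 5.72%.
Via Talus → Marlow: 44% × 41% × 40% = 7.216%.
Via Cinder: 100% × 16% = 16%.
Total: 16.456% + 5.72% + 7.216% + 16% = 45.392%.
Rounded: 45.39%.

45.39%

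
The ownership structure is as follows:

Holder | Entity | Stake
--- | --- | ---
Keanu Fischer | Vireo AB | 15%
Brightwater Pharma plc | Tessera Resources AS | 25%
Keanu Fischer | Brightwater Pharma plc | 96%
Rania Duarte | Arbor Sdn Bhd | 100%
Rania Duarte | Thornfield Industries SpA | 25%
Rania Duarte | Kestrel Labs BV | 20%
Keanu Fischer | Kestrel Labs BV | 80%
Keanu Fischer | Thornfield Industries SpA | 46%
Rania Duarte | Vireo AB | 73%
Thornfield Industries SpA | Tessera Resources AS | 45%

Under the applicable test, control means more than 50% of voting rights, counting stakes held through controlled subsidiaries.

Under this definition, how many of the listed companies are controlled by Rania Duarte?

Rania holds 73% of Vireo, so Rania controls Vireo.
Rania holds 100% of Arbor, so Rania controls Arbor.
No other company's threshold is met.
Rania controls 2 companies.

2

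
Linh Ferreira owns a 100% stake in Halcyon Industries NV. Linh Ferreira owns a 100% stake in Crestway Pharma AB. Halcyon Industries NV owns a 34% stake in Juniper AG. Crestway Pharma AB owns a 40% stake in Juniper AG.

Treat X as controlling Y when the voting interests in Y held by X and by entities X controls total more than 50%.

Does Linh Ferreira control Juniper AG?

Linh holds 100% of Crestway, so Linh controls Crestway.
Linh holds 100% of Halcyon, so Linh controls Halcyon.
Crestway and Halcyon together hold 40% + 34% = 74% of Juniper, so Linh controls Juniper.

Yes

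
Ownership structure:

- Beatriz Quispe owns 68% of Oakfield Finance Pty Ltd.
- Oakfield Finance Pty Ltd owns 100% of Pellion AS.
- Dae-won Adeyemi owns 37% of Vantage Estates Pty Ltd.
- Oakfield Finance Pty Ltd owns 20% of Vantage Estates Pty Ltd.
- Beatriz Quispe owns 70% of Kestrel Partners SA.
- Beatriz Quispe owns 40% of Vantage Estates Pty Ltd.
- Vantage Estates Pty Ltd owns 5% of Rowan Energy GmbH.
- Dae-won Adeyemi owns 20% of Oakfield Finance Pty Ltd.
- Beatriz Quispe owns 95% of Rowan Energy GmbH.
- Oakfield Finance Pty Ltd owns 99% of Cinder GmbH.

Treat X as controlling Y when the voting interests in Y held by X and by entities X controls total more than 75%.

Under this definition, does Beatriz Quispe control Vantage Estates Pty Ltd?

Beatriz holds 95% of Rowan, so Beatriz controls Rowan.
In Vantage, Beatriz's side holds only 40%, not > 75%.
So Beatriz does not control Vantage.

No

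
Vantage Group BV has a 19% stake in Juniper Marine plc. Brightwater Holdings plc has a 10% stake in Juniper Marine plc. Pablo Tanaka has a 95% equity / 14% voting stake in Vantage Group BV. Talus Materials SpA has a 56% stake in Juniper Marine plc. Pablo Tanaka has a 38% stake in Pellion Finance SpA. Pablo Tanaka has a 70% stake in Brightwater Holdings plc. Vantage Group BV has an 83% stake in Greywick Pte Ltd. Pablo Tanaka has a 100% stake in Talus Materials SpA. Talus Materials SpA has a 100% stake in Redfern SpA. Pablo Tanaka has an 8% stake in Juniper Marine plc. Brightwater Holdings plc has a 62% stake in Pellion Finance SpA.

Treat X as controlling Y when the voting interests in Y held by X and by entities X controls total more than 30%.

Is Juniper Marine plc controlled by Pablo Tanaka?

Pablo holds 70% of Brightwater, so Pablo controls Brightwater.
Pablo holds 100% of Talus, so Pablo controls Talus.
Brightwater and Talus and Pablo together hold 10% + 56% + 8% = 74% of Juniper, so Pablo controls Juniper.

Yes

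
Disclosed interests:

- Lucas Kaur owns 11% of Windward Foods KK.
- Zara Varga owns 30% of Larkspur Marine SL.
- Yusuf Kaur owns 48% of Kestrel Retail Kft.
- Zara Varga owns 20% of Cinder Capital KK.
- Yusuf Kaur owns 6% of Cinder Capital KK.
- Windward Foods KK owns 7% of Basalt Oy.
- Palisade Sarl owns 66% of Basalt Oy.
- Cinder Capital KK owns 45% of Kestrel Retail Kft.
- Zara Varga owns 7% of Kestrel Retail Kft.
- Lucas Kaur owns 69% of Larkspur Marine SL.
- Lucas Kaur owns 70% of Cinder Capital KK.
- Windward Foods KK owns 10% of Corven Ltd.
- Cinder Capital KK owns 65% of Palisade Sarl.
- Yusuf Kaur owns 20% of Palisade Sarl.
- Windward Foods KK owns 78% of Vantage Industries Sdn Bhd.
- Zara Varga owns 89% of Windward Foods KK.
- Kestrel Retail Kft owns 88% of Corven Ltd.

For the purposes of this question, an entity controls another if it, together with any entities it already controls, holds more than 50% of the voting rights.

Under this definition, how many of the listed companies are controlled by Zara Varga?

2

Zara holds 89% of Windward, so Zara controls Windward.
Windward holds 78% of Vantage, so Zara controls Vantage.
No other company's threshold is met.
Zara controls 2 companies.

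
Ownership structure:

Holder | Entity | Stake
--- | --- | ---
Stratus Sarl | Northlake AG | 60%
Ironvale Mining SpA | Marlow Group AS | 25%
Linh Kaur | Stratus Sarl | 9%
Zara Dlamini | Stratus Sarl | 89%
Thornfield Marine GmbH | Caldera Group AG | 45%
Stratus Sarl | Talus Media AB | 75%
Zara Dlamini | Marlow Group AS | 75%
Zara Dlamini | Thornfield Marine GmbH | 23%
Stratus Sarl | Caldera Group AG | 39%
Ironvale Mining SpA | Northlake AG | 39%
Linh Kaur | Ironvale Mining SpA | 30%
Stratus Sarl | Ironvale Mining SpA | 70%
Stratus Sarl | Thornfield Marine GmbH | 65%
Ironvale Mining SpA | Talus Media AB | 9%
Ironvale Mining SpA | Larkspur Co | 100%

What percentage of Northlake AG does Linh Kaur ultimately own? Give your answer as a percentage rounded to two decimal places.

19.56%

Linh reaches Northlake along 3 paths.
Via Stratus → Ironvale: 9% × 70% × 39% = 2.457%.
Via Ironvale: 30% × 39% = 11.7%.
Via Stratus: 9% × 60% = 5.4%.
Total: 2.457% + 11.7% + 5.4% = 19.557%.
Rounded: 19.56%.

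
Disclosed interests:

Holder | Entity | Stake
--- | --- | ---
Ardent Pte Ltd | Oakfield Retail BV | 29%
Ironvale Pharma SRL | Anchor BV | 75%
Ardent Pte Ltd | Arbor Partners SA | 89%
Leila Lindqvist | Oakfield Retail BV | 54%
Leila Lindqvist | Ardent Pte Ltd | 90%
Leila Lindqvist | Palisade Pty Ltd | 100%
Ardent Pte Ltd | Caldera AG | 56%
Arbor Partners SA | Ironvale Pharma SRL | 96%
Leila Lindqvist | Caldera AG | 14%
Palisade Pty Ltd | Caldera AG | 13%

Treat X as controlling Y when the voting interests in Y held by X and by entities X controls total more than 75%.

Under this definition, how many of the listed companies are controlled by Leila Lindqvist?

6

Leila holds 90% of Ardent, so Leila controls Ardent.
Leila holds 100% of Palisade, so Leila controls Palisade.
Leila and Ardent and Palisade together hold 14% + 56% + 13% = 83% of Caldera, so Leila controls Caldera.
Ardent holds 89% of Arbor, so Leila controls Arbor.
Arbor holds 96% of Ironvale, so Leila controls Ironvale.
Leila and Ardent together hold 54% + 29% = 83% of Oakfield, so Leila controls Oakfield.
No other company's threshold is met.
Leila controls 6 companies.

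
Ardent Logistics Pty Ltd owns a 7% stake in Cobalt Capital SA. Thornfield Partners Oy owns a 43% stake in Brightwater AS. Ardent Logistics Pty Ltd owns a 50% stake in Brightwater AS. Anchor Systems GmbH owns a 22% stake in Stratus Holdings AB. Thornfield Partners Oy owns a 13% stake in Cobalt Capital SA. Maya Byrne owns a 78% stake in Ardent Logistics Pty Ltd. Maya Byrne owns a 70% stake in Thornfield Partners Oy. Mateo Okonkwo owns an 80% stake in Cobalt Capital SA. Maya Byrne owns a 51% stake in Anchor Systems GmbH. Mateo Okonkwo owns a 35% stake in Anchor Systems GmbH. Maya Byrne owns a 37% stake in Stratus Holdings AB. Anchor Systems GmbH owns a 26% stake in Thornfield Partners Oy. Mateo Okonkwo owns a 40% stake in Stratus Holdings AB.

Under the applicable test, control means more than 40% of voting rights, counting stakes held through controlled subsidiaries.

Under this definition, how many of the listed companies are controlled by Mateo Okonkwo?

Mateo holds 80% of Cobalt, so Mateo controls Cobalt.
No other company's threshold is met.
Mateo controls 1 company.

1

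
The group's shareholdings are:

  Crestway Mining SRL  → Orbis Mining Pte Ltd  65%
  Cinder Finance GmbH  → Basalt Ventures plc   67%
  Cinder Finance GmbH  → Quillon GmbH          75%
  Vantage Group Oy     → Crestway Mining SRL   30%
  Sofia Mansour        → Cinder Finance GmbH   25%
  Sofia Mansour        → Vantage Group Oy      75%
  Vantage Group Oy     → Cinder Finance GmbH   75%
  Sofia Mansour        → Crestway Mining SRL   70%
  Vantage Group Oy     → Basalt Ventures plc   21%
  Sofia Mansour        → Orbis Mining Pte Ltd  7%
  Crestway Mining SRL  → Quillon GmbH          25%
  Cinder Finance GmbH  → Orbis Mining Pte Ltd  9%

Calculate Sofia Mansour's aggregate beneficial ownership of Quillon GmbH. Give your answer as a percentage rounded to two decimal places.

Sofia reaches Quillon along 4 paths.
Via Vantage → Cinder: 75% × 75% × 75% = 42.1875%.
Via Cinder: 25% × 75% = 18.75%.
Via Vantage → Crestway: 75% × 30% × 25% = 5.625%.
Via Crestway: 70% × 25% = 17.5%.
Total: 42.1875% + 18.75% + 5.625% + 17.5% = 84.0625%.
Rounded: 84.06%.

84.06%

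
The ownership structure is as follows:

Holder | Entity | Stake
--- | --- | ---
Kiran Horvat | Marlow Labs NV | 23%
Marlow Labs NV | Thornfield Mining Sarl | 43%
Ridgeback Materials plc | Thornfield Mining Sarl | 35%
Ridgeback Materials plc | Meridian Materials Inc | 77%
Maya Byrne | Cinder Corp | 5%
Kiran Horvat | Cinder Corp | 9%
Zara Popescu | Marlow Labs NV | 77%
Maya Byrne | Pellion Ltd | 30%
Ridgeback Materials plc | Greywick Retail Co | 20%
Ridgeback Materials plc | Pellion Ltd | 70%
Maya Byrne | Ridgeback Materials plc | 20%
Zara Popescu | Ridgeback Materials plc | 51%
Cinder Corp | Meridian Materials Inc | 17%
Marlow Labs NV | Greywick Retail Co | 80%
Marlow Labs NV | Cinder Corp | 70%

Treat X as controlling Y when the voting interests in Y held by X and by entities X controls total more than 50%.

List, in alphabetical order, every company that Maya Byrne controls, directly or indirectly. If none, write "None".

Maya's largest direct stake is 30% in Pellion, which does not meet the threshold.

None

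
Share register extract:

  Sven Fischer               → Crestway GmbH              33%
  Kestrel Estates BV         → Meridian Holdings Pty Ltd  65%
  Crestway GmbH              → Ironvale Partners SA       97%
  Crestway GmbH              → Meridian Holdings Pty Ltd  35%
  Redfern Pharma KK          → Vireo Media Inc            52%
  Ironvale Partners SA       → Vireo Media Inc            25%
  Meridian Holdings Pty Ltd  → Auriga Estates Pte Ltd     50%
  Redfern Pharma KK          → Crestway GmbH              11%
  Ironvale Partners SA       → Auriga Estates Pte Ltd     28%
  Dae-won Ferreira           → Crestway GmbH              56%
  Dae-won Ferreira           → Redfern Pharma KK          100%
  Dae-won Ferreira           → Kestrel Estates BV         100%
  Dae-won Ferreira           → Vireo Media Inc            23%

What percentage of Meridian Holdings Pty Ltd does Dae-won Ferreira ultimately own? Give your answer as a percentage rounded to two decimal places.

Dae-won reaches Meridian along 3 paths.
Via Kestrel: 100% × 65% = 65%.
Via Redfern → Crestway: 100% × 11% × 35% = 3.85%.
Via Crestway: 56% × 35% = 19.6%.
Total: 65% + 3.85% + 19.6% = 88.45%.

88.45%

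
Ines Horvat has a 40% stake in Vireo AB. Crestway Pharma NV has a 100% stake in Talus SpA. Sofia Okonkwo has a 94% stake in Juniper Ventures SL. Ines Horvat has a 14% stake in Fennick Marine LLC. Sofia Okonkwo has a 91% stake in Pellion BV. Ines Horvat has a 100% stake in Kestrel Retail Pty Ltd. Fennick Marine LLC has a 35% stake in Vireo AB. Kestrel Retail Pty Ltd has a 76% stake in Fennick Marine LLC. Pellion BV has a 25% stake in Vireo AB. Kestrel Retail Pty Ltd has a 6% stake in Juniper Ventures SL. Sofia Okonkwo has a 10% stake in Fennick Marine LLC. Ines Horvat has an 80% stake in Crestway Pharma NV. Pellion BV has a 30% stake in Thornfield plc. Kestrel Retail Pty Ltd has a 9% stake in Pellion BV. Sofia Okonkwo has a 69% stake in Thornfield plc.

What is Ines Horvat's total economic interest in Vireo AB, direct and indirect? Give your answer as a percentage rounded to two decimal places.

73.75%

Ines reaches Vireo along 4 paths.
Via Kestrel → Pellion: 100% × 9% × 25% = 2.25%.
Via Kestrel → Fennick: 100% × 76% × 35% = 26.6%.
Via Fennick: 14% × 35% = 4.9%.
Direct stake: 40% = 40%.
Total: 2.25% + 26.6% + 4.9% + 40% = 73.75%.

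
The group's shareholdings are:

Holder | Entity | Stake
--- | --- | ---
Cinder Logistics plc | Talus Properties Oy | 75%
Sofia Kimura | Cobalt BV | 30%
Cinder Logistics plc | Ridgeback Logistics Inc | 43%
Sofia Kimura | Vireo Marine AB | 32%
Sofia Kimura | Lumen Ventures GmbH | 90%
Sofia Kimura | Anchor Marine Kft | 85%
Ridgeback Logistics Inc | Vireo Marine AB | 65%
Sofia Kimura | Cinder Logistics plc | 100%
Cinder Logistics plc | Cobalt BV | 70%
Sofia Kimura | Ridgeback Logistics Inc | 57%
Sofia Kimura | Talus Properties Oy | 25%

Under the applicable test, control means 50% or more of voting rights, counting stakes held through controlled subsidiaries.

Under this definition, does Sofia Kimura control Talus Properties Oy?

Sofia holds 100% of Cinder, so Sofia controls Cinder.
Sofia and Cinder together hold 25% + 75% = 100% of Talus, so Sofia controls Talus.

Yes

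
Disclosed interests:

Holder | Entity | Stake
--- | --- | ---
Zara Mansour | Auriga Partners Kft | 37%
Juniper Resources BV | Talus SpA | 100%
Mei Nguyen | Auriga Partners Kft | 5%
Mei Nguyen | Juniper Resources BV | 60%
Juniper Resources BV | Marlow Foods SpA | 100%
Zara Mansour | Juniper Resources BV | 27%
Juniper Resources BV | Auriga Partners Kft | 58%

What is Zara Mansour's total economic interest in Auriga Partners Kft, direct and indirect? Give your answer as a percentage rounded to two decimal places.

52.66%

Zara reaches Auriga along 2 paths.
Via Juniper: 27% × 58% = 15.66%.
Direct stake: 37% = 37%.
Total: 15.66% + 37% = 52.66%.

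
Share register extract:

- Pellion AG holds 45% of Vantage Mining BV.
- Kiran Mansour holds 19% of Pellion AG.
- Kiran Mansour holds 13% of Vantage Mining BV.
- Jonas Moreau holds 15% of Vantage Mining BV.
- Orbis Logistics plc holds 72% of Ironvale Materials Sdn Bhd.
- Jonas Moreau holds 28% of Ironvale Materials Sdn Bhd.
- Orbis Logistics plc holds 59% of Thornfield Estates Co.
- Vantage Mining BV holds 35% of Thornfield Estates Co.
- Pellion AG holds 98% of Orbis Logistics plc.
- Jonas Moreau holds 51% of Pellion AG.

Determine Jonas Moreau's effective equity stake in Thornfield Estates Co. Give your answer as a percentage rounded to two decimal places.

42.77%

Jonas reaches Thornfield along 3 paths.
Via Pellion → Orbis: 51% × 98% × 59% = 29.4882%.
Via Vantage: 15% × 35% = 5.25%.
Via Pellion → Vantage: 51% × 45% × 35% = 8.0325%.
Total: 29.4882% + 5.25% + 8.0325% = 42.7707%.
Rounded: 42.77%.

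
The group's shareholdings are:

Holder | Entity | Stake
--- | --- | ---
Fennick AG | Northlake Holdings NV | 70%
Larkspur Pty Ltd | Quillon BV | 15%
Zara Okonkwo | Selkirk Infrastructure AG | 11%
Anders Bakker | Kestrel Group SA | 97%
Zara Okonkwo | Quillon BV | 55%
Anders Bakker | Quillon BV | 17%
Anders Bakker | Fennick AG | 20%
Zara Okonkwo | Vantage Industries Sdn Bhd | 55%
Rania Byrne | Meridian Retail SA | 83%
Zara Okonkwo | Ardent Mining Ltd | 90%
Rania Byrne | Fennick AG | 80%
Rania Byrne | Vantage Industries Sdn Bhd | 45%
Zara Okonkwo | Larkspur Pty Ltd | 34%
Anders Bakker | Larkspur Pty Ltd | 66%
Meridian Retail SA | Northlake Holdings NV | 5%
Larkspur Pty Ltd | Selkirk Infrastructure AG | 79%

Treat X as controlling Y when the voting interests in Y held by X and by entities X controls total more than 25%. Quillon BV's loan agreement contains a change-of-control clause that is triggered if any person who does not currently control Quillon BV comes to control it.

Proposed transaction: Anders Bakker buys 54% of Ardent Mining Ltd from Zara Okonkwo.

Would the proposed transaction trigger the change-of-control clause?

No

The purchase adds only to Anders's holdings (Zara's stake shrinks), so Anders is the only person who could newly come to control Quillon.
Anders holds 66% of Larkspur, so Anders controls Larkspur.
Anders and Larkspur together hold 17% + 15% = 32% of Quillon, so Anders controls Quillon.
So Anders already controls Quillon before the transaction.
After the purchase, Anders holds 54% of Ardent directly, and Zara's stake falls to 36%.
Anders controlled Quillon already, so this is not a new person acquiring control; every other person's position is unchanged or reduced.
No new person acquires control, so the clause is not triggered.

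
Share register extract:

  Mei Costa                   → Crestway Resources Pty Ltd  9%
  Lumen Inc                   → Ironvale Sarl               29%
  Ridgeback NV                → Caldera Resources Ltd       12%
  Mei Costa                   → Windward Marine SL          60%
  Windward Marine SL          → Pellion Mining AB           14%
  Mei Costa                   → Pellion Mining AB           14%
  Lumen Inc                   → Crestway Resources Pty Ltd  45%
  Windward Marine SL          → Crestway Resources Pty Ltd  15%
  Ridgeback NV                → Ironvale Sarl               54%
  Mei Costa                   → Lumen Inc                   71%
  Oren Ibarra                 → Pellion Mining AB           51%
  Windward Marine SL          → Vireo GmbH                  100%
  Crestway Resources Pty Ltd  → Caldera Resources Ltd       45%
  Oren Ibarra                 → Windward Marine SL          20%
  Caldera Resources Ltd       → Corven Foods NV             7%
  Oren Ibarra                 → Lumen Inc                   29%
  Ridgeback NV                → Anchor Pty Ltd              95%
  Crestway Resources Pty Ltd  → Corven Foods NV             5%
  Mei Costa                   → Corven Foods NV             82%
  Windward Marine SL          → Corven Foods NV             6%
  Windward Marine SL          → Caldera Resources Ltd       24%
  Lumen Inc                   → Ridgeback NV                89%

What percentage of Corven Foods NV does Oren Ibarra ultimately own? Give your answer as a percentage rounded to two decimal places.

3.06%

Oren reaches Corven along 7 paths.
Via Lumen → Crestway: 29% × 45% × 5% = 0.6525%.
Via Windward → Crestway: 20% × 15% × 5% = 0.15%.
Via Windward: 20% × 6% = 1.2%.
Via Lumen → Crestway → Caldera: 29% × 45% × 45% × 7% = 0.411075%.
Via Windward → Crestway → Caldera: 20% × 15% × 45% × 7% = 0.0945%.
Via Windward → Caldera: 20% × 24% × 7% = 0.336%.
Via Lumen → Ridgeback → Caldera: 29% × 89% × 12% × 7% = 0.216804%.
Total: 0.6525% + 0.15% + 1.2% + 0.411075% + 0.0945% + 0.336% + 0.216804% = 3.060879%.
Rounded: 3.06%.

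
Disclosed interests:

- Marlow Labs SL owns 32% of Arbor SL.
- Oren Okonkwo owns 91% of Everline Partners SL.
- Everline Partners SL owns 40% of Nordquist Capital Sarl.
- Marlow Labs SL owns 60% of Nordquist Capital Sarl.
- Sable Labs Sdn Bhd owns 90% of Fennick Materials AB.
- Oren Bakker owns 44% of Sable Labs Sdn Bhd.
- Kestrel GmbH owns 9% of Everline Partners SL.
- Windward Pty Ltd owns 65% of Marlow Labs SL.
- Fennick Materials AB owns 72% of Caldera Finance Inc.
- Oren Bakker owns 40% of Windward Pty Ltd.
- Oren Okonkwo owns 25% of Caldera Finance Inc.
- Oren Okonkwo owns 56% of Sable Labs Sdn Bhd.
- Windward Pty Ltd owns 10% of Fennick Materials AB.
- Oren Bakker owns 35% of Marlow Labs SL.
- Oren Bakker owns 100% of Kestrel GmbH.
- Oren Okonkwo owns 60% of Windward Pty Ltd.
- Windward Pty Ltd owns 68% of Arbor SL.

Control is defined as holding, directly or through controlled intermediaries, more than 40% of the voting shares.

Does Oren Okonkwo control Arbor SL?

Yes

Oren Okonkwo holds 60% of Windward, so Oren Okonkwo controls Windward.
Windward holds 65% of Marlow, so Oren Okonkwo controls Marlow.
Windward and Marlow together hold 68% + 32% = 100% of Arbor, so Oren Okonkwo controls Arbor.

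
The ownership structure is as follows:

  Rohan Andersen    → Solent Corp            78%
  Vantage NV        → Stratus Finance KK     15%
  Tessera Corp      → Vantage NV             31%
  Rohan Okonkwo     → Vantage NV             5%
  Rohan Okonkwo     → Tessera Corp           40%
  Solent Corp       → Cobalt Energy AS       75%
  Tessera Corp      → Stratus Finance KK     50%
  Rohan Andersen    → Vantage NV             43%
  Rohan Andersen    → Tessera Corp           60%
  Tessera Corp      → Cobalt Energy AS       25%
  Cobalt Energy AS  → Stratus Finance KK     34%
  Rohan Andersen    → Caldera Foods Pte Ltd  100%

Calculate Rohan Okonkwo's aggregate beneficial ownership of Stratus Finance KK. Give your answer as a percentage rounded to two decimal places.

26.01%

Rohan Okonkwo reaches Stratus along 4 paths.
Via Tessera → Vantage: 40% × 31% × 15% = 1.86%.
Via Vantage: 5% × 15% = 0.75%.
Via Tessera → Cobalt: 40% × 25% × 34% = 3.4%.
Via Tessera: 40% × 50% = 20%.
Total: 1.86% + 0.75% + 3.4% + 20% = 26.01%.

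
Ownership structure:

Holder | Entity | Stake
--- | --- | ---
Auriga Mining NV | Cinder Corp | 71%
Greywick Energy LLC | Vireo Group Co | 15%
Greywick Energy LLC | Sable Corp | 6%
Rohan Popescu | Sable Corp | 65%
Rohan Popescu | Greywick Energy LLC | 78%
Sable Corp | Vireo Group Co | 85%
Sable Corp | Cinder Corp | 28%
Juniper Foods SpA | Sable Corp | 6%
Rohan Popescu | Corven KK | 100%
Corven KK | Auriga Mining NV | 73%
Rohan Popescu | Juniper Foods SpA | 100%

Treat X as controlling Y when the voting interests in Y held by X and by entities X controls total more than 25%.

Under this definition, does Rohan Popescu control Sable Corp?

Yes

Rohan holds 100% of Juniper, so Rohan controls Juniper.
Rohan holds 78% of Greywick, so Rohan controls Greywick.
Rohan and Juniper and Greywick together hold 65% + 6% + 6% = 77% of Sable, so Rohan controls Sable.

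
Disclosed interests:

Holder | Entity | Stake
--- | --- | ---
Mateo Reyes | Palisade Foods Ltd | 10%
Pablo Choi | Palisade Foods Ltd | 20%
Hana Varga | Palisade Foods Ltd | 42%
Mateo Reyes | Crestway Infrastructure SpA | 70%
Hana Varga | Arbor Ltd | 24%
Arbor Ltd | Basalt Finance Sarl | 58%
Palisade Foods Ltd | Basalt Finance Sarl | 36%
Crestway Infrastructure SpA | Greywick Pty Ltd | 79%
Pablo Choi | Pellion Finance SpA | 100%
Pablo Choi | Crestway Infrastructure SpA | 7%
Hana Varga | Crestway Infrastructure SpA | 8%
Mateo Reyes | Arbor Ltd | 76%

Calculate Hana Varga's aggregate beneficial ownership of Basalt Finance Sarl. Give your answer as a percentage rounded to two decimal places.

Hana reaches Basalt along 2 paths.
Via Palisade: 42% × 36% = 15.12%.
Via Arbor: 24% × 58% = 13.92%.
Total: 15.12% + 13.92% = 29.04%.

29.04%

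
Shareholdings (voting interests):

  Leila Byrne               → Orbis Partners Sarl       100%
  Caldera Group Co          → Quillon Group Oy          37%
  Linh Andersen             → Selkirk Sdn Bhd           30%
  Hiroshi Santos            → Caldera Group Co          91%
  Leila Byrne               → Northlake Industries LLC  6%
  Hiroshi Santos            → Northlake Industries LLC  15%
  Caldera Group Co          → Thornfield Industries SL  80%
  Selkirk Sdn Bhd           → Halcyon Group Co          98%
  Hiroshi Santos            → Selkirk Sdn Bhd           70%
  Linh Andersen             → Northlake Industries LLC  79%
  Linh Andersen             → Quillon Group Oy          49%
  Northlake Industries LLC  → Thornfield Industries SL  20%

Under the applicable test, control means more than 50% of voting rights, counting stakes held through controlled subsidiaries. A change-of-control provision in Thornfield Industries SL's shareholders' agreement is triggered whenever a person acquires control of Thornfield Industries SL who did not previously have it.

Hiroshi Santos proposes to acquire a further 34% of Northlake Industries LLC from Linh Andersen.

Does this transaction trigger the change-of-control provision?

No

The purchase adds only to Hiroshi's holdings (Linh's stake shrinks), so Hiroshi is the only person who could newly come to control Thornfield.
Hiroshi holds 91% of Caldera, so Hiroshi controls Caldera.
Caldera holds 80% of Thornfield, so Hiroshi controls Thornfield.
So Hiroshi already controls Thornfield before the transaction.
After the purchase, Hiroshi's direct stake in Northlake rises to 15% + 34% = 49%, and Linh's stake falls to 45%.
Hiroshi controlled Thornfield already, so this is not a new person acquiring control; every other person's position is unchanged or reduced.
No new person acquires control, so the clause is not triggered.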